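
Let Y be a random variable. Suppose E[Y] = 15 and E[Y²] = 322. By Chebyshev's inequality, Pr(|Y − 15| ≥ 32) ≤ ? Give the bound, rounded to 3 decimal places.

0.095

Var(Y) = E[Y²] − (E[Y])² = 322 − 225 = 97.
Chebyshev's inequality: Pr(|Y − μ| ≥ t) ≤ Var(Y)/t² = 97/1024 = 0.0947.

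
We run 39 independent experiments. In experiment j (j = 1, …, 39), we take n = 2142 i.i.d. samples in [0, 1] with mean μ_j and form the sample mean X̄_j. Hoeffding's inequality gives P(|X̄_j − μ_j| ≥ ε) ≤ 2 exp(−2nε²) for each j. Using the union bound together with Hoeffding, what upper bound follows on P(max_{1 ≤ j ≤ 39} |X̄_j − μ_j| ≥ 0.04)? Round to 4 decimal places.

Per-experiment Hoeffding bound: 2·exp(−2·2142·0.04²) = 2·exp(−6.85440) = 0.0021096.
Union bound over 39 events: 39·0.0021096 = 0.08227.

0.0823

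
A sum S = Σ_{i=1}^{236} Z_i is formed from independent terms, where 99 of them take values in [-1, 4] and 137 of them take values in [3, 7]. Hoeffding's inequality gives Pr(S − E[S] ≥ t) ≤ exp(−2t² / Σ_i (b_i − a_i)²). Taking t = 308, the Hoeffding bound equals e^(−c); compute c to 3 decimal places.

40.653

Σ(b_i − a_i)² = 99·5² + 137·4² = 4667.
c = 2t² / 4667 = 2·308² / 4667 = 40.6531.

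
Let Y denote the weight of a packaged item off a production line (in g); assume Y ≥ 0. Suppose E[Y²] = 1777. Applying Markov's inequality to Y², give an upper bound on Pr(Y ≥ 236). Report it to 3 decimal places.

Since Y ≥ 0, the event {Y ≥ 236} is the same as {Y² ≥ 55696}.
Markov's inequality applied to Y² gives Pr(Y² ≥ 55696) ≤ E[Y²]/55696 = 1777/55696 = 0.0319.

0.032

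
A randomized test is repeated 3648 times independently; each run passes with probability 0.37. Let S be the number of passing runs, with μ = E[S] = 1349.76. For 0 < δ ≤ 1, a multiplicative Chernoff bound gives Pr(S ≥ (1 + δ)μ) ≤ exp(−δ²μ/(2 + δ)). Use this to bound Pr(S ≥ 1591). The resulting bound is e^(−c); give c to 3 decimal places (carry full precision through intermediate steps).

19.790

Write 1591 = (1 + δ)μ, so δ = 1591/1349.76 − 1 = 0.1787281…
Then the exponent is δ²μ/(2 + δ) = (1591 − μ)² / (μ·(2 + δ)) = 19.789693.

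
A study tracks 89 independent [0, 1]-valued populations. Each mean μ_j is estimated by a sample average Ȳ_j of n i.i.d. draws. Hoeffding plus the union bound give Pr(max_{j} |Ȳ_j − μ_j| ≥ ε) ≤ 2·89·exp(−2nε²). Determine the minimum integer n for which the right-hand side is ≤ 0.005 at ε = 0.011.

43307

Need 2·89·exp(−2nε²) ≤ 0.005, i.e. exp(−2nε²) ≤ 0.005/178.
So 2nε² ≥ ln(178/0.005) = 10.480101.
Hence n ≥ 10.480101/(2·0.011²) = 43306.202.
The smallest integer n is 43307.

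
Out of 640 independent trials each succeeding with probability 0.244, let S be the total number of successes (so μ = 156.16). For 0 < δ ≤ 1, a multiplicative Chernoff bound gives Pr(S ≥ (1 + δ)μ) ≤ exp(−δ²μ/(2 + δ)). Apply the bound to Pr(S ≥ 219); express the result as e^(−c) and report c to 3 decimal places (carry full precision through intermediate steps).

Write 219 = (1 + δ)μ, so δ = 219/156.16 − 1 = 0.4024078…
Then the exponent is δ²μ/(2 + δ) = (219 − μ)² / (μ·(2 + δ)) = 10.525817.

10.526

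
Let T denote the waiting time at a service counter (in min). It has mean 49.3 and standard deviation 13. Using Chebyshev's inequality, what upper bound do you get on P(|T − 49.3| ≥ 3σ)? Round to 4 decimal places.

0.1111

Chebyshev: P(|T − μ| ≥ t) ≤ Var(T)/t².
Var(T) = σ² = 13² = 169.
t = 3·13 = 39.
Bound = 169 / 1521 = 0.1111.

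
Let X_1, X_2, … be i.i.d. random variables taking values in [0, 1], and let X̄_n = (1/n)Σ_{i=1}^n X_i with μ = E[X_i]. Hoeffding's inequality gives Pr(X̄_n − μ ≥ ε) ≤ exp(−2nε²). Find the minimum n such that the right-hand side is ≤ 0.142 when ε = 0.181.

Require exp(−2nε²) ≤ 0.142, i.e. 2nε² ≥ ln(1/0.142) = 1.951928.
So n ≥ 1.951928 / (2·0.181²) = 29.790.
The smallest integer n is 30.

30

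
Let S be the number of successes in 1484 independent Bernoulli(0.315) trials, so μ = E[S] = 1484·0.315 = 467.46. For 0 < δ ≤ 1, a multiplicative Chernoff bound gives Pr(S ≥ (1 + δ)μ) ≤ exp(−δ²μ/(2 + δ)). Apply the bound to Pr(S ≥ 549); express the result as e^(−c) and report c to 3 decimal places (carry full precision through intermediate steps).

6.541

Write 549 = (1 + δ)μ, so δ = 549/467.46 − 1 = 0.174432…
Then the exponent is δ²μ/(2 + δ) = (549 − μ)² / (μ·(2 + δ)) = 6.541105.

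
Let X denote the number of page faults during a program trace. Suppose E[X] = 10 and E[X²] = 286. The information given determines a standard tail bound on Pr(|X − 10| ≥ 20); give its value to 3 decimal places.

The first two moments determine the variance, so Chebyshev's inequality is the sharpest standard bound available.
Var(X) = E[X²] − (E[X])² = 286 − 100 = 186.
Chebyshev's inequality: Pr(|X − μ| ≥ t) ≤ Var(X)/t² = 186/400 = 0.4650.

0.465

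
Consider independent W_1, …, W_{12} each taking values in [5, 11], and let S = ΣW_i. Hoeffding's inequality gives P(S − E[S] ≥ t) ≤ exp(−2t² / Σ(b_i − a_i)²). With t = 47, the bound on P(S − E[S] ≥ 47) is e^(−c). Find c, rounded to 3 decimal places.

10.227

Σ(b_i − a_i)² = 12·(6)² = 432.
c = 2t²/432 = 2·47²/432 = 10.2269.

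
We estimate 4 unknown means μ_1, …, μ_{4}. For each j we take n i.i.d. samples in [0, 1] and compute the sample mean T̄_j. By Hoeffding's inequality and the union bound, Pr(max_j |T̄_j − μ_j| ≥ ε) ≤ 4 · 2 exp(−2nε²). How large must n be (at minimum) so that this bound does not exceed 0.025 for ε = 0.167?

104

Need 2·4·exp(−2nε²) ≤ 0.025, i.e. exp(−2nε²) ≤ 0.025/8.
So 2nε² ≥ ln(8/0.025) = 5.768321.
Hence n ≥ 5.768321/(2·0.167²) = 103.416.
The smallest integer n is 104.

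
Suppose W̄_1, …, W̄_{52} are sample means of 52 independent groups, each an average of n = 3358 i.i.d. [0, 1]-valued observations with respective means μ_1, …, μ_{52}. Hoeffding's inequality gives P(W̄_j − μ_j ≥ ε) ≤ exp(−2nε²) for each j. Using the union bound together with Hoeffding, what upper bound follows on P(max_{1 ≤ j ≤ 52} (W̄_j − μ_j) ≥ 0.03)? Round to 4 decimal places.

Per-experiment Hoeffding bound: exp(−2·3358·0.03²) = exp(−6.04440) = 0.0023711.
Union bound over 52 events: 52·0.0023711 = 0.12330.

0.1233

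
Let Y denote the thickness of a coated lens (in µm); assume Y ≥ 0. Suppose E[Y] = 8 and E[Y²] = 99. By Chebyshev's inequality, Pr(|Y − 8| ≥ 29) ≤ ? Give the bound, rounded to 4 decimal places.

0.0416

Var(Y) = E[Y²] − (E[Y])² = 99 − 64 = 35.
Chebyshev's inequality: Pr(|Y − μ| ≥ t) ≤ Var(Y)/t² = 35/841 = 0.0416.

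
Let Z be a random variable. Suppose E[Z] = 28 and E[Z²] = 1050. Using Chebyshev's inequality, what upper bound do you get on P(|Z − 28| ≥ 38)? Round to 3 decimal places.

0.184

Var(Z) = E[Z²] − (E[Z])² = 1050 − 784 = 266.
Chebyshev's inequality: P(|Z − μ| ≥ t) ≤ Var(Z)/t² = 266/1444 = 0.1842.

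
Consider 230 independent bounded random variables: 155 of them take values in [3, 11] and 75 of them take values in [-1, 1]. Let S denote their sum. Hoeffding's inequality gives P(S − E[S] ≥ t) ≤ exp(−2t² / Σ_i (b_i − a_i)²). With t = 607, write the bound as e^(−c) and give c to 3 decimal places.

72.104

Σ(b_i − a_i)² = 155·8² + 75·2² = 10220.
c = 2t² / 10220 = 2·607² / 10220 = 72.1035.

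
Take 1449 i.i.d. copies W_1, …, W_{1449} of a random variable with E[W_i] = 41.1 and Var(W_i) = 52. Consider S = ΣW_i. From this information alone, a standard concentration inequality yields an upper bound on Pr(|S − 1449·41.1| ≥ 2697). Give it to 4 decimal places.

With mean and variance of each term known, Chebyshev's inequality bounds the deviation of the sum (or sample mean).
Var(S) = n·Var(W_i) = 1449·52 = 75348.
Chebyshev: Pr(|S − 1449·41.1| ≥ 2697) ≤ Var(S)/2697² = 75348/7273809 = 0.0104.

0.0104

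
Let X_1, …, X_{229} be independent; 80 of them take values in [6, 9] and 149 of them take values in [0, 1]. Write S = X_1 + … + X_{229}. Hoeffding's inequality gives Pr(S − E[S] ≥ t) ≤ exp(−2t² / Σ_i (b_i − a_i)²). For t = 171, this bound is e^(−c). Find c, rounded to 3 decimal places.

Σ(b_i − a_i)² = 80·3² + 149·1² = 869.
c = 2t² / 869 = 2·171² / 869 = 67.2980.

67.298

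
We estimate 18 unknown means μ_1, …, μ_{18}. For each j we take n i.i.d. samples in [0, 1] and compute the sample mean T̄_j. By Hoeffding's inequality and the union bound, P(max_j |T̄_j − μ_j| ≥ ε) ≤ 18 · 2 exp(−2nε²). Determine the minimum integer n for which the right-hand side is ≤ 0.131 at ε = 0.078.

Need 2·18·exp(−2nε²) ≤ 0.131, i.e. exp(−2nε²) ≤ 0.131/36.
So 2nε² ≥ ln(36/0.131) = 5.616077.
Hence n ≥ 5.616077/(2·0.078²) = 461.545.
The smallest integer n is 462.

462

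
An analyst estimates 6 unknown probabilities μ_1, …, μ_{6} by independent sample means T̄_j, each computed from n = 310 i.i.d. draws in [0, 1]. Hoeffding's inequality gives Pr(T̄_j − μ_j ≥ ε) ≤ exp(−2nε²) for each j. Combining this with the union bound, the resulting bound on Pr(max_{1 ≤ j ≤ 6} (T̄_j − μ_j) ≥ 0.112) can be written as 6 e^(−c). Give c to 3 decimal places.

7.777

Union bound over the 6 events: Pr(max_{1 ≤ j ≤ 6} (T̄_j − μ_j) ≥ 0.112) ≤ 6·exp(−2nε²) = 6 exp(−2·310·0.112²).
So c = 2·310·0.112² = 7.7773.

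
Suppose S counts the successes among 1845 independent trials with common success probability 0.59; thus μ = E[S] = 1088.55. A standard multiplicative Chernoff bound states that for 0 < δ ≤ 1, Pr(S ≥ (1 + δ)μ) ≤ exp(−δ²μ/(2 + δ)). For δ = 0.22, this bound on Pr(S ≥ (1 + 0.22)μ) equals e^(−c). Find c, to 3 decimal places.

c = δ²μ/(2 + δ) = 0.22²·1088.55/(2 + 0.22) = 23.7324.

23.732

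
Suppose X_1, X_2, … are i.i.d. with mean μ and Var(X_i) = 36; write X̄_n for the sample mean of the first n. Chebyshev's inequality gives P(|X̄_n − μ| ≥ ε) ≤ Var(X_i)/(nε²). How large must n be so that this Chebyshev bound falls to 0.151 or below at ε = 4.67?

Require 36/(n·4.67²) ≤ 0.151, i.e. n ≥ 36/(0.151·4.67²) = 10.932.
The smallest integer n is 11.

11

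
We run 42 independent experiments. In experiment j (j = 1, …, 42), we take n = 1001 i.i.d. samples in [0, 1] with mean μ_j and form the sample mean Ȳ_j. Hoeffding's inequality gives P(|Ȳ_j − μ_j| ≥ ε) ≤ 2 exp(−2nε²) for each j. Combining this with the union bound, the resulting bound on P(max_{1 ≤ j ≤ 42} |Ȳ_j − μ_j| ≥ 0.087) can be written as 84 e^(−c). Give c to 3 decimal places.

Union bound over the 42 events: P(max_{1 ≤ j ≤ 42} |Ȳ_j − μ_j| ≥ 0.087) ≤ 42·2·exp(−2nε²) = 84 exp(−2·1001·0.087²).
So c = 2·1001·0.087² = 15.1531.

15.153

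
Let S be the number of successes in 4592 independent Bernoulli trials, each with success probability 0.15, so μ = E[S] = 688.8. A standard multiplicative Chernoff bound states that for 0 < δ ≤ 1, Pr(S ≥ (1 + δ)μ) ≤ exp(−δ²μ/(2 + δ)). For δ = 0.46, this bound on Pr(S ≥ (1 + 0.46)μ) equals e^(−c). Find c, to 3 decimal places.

c = δ²μ/(2 + δ) = 0.46²·688.8/(2 + 0.46) = 59.2480.

59.248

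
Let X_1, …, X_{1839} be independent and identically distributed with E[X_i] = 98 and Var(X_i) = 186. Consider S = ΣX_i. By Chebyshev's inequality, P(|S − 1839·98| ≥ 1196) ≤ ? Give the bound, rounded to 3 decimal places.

0.239

Var(S) = n·Var(X_i) = 1839·186 = 342054.
Chebyshev: P(|S − 1839·98| ≥ 1196) ≤ Var(S)/1196² = 342054/1430416 = 0.2391.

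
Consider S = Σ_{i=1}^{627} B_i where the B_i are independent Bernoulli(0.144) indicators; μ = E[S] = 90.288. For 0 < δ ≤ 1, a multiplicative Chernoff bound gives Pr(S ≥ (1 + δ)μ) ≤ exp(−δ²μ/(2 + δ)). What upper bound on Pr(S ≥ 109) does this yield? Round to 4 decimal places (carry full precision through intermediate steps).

Write 109 = (1 + δ)μ, so δ = 109/90.288 − 1 = 0.2072479…
Then the exponent is δ²μ/(2 + δ) = (109 − μ)² / (μ·(2 + δ)) = 1.756949.
Bound = exp(−1.756949) = 0.17257.

0.1726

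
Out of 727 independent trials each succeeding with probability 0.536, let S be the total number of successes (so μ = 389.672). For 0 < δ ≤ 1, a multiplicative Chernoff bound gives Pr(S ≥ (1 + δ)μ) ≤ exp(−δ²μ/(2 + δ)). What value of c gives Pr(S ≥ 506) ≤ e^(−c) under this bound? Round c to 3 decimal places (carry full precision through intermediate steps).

15.108

Write 506 = (1 + δ)μ, so δ = 506/389.672 − 1 = 0.298528…
Then the exponent is δ²μ/(2 + δ) = (506 − μ)² / (μ·(2 + δ)) = 15.108437.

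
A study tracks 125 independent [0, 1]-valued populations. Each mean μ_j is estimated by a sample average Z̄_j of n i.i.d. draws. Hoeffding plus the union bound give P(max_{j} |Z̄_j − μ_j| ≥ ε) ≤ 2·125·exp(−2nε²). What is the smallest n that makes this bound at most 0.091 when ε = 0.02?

9898

Need 2·125·exp(−2nε²) ≤ 0.091, i.e. exp(−2nε²) ≤ 0.091/250.
So 2nε² ≥ ln(250/0.091) = 7.918357.
Hence n ≥ 7.918357/(2·0.02²) = 9897.946.
The smallest integer n is 9898.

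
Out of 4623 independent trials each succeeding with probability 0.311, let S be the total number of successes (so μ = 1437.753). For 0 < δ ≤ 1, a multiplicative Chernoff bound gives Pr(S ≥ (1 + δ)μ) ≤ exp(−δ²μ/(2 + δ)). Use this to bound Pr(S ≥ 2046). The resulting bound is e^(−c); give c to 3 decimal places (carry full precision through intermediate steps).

106.197

Write 2046 = (1 + δ)μ, so δ = 2046/1437.753 − 1 = 0.4230539…
Then the exponent is δ²μ/(2 + δ) = (2046 − μ)² / (μ·(2 + δ)) = 106.197085.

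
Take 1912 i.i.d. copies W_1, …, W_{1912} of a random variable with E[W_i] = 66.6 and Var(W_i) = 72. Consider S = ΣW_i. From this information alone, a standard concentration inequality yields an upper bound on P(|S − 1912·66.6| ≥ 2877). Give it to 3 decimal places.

0.017

With mean and variance of each term known, Chebyshev's inequality bounds the deviation of the sum (or sample mean).
Var(S) = n·Var(W_i) = 1912·72 = 137664.
Chebyshev: P(|S − 1912·66.6| ≥ 2877) ≤ Var(S)/2877² = 137664/8277129 = 0.0166.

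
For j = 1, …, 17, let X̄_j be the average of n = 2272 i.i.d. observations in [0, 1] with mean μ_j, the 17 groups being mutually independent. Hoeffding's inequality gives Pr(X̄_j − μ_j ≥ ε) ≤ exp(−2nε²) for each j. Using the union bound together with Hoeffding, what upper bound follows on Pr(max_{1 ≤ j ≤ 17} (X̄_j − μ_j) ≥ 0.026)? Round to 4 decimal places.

0.7878

Per-experiment Hoeffding bound: exp(−2·2272·0.026²) = exp(−3.07174) = 0.04634.
Union bound over 17 events: 17·0.04634 = 0.78778.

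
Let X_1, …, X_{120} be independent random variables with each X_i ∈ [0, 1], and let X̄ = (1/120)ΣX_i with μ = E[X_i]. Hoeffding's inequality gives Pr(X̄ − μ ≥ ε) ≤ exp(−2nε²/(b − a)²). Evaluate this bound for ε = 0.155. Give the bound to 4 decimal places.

0.0031

Exponent: 2nε²/(b − a)² = 2·120·0.155² / 1² = 5.76600.
Bound = exp(−5.76600) = 0.00313.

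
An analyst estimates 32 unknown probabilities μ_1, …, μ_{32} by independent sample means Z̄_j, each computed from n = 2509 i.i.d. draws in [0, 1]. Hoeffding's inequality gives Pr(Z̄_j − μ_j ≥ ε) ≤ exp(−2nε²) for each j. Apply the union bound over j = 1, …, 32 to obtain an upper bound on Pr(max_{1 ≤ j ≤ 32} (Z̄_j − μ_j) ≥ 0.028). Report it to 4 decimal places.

Per-experiment Hoeffding bound: exp(−2·2509·0.028²) = exp(−3.93411) = 0.019563.
Union bound over 32 events: 32·0.019563 = 0.62602.

0.6260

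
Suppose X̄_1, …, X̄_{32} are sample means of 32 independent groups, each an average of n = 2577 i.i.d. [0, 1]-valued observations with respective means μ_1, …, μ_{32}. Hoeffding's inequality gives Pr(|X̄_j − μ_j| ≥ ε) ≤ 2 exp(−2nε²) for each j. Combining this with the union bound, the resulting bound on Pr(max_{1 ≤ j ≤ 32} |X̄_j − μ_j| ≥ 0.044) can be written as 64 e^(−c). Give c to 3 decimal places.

Union bound over the 32 events: Pr(max_{1 ≤ j ≤ 32} |X̄_j − μ_j| ≥ 0.044) ≤ 32·2·exp(−2nε²) = 64 exp(−2·2577·0.044²).
So c = 2·2577·0.044² = 9.9781.

9.978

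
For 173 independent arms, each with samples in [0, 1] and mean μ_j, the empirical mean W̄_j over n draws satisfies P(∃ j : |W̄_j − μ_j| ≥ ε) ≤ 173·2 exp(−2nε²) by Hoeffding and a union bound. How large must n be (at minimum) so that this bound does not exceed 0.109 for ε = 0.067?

899

Need 2·173·exp(−2nε²) ≤ 0.109, i.e. exp(−2nε²) ≤ 0.109/346.
So 2nε² ≥ ln(346/0.109) = 8.062846.
Hence n ≥ 8.062846/(2·0.067²) = 898.067.
The smallest integer n is 899.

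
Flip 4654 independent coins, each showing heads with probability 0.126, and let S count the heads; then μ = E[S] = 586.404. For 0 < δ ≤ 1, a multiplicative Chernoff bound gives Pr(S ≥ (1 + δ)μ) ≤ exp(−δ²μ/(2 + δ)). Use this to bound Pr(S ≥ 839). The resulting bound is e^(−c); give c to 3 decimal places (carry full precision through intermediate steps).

Write 839 = (1 + δ)μ, so δ = 839/586.404 − 1 = 0.4307542…
Then the exponent is δ²μ/(2 + δ) = (839 − μ)² / (μ·(2 + δ)) = 44.762565.

44.763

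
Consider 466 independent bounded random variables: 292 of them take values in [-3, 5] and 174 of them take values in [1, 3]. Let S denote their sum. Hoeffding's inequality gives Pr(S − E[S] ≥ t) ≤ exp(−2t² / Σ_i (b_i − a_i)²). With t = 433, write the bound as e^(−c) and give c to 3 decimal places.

Σ(b_i − a_i)² = 292·8² + 174·2² = 19384.
c = 2t² / 19384 = 2·433² / 19384 = 19.3447.

19.345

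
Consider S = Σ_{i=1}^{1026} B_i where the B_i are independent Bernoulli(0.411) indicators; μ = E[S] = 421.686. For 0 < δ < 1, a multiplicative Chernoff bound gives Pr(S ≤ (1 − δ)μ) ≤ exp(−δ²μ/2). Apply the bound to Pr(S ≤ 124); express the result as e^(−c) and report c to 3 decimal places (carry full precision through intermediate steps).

Write 124 = (1 − δ)μ, so δ = 1 − 124/421.686 = 0.7059423…
Then the exponent is δ²μ/2 = (μ − 124)²/(2μ) = 105.074575.

105.075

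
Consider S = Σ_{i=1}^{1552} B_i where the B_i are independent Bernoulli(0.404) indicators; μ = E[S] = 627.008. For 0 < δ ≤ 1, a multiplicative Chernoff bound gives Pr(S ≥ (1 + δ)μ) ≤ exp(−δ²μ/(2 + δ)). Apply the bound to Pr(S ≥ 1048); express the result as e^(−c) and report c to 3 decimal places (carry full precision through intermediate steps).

105.811

Write 1048 = (1 + δ)μ, so δ = 1048/627.008 − 1 = 0.67143…
Then the exponent is δ²μ/(2 + δ) = (1048 − μ)² / (μ·(2 + δ)) = 105.810996.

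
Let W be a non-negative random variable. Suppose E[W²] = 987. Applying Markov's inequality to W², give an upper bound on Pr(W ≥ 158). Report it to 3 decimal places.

Since W ≥ 0, the event {W ≥ 158} is the same as {W² ≥ 24964}.
Markov's inequality applied to W² gives Pr(W² ≥ 24964) ≤ E[W²]/24964 = 987/24964 = 0.0395.

0.040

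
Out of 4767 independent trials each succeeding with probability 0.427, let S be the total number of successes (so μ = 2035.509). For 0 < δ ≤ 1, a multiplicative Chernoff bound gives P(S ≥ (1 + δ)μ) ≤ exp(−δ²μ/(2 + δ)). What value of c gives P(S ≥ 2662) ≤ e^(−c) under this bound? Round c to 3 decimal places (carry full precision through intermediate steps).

Write 2662 = (1 + δ)μ, so δ = 2662/2035.509 − 1 = 0.307781…
Then the exponent is δ²μ/(2 + δ) = (2662 − μ)² / (μ·(2 + δ)) = 83.553001.

83.553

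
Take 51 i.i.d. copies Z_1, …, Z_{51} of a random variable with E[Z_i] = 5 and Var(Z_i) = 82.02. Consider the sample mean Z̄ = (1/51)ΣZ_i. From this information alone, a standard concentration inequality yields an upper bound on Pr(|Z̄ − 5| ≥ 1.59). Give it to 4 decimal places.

With mean and variance of each term known, Chebyshev's inequality bounds the deviation of the sum (or sample mean).
Var(Z̄) = Var(Z_i)/n = 82.02/51 = 1.6082.
Chebyshev: Pr(|Z̄ − 5| ≥ 1.59) ≤ Var(Z̄)/(1.59)² = 82.02/(51·1.59²) = 0.6361.

0.6361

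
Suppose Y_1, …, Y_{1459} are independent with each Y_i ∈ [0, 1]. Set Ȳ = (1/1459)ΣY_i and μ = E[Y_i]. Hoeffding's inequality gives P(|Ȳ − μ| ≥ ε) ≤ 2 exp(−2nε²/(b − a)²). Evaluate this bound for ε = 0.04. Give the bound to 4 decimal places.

0.0188

Exponent: 2nε²/(b − a)² = 2·1459·0.04² / 1² = 4.66880.
Bound = 2·exp(−4.66880) = 0.01877.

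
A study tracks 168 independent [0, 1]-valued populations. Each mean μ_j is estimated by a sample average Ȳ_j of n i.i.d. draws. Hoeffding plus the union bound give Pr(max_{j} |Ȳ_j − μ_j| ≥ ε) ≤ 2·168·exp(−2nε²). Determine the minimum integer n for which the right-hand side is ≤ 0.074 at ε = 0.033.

3867

Need 2·168·exp(−2nε²) ≤ 0.074, i.e. exp(−2nε²) ≤ 0.074/336.
So 2nε² ≥ ln(336/0.074) = 8.420801.
Hence n ≥ 8.420801/(2·0.033²) = 3866.300.
The smallest integer n is 3867.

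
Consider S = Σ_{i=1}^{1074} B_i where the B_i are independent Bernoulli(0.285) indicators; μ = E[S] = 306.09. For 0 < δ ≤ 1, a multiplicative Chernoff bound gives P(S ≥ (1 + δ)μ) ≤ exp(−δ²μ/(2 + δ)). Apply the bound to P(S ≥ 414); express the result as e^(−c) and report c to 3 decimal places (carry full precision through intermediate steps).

Write 414 = (1 + δ)μ, so δ = 414/306.09 − 1 = 0.3525434…
Then the exponent is δ²μ/(2 + δ) = (414 − μ)² / (μ·(2 + δ)) = 16.170990.

16.171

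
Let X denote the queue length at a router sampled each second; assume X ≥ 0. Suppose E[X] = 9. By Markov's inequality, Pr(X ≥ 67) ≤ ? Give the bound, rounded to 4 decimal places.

Markov's inequality: for a non-negative random variable, Pr(X ≥ a) ≤ E[X]/a.
Here E[X] = 9 and a = 67, so the bound is 9/67 = 0.1343.

0.1343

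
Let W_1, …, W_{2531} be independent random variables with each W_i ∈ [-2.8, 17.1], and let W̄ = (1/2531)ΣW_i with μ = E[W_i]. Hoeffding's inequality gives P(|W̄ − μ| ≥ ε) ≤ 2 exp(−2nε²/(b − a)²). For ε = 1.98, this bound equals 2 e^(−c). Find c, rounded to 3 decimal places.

50.113

c = 2nε²/(b − a)² = 2·2531·1.98² / 19.9² = 50.1125.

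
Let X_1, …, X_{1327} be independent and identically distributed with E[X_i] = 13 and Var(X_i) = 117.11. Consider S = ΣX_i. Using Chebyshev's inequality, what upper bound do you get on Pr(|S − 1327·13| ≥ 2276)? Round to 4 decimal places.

Var(S) = n·Var(X_i) = 1327·117.11 = 155404.97.
Chebyshev: Pr(|S − 1327·13| ≥ 2276) ≤ Var(S)/2276² = 155404.97/5180176 = 0.0300.

0.0300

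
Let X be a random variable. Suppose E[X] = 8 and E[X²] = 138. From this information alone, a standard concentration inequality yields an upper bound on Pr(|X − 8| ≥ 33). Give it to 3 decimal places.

The first two moments determine the variance, so Chebyshev's inequality is the sharpest standard bound available.
Var(X) = E[X²] − (E[X])² = 138 − 64 = 74.
Chebyshev's inequality: Pr(|X − μ| ≥ t) ≤ Var(X)/t² = 74/1089 = 0.0680.

0.068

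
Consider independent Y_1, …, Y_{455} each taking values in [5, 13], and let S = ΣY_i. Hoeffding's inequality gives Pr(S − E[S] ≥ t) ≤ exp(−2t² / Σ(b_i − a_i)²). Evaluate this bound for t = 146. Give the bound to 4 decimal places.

0.2313

Σ(b_i − a_i)² = 455·(8)² = 29120.
Exponent = 2·146²/29120 = 1.4640.
Bound = exp(−1.4640) = 0.23131.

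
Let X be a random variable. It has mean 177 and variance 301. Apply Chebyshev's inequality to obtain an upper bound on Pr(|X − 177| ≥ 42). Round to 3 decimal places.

Chebyshev: Pr(|X − μ| ≥ t) ≤ Var(X)/t².
Bound = 301 / 1764 = 0.1706.

0.171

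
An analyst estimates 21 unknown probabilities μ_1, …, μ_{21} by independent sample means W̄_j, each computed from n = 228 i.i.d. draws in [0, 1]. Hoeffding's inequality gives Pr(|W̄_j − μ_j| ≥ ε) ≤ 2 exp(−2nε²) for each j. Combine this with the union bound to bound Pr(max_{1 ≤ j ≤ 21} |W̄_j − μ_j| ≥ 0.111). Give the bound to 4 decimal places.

0.1525

Per-experiment Hoeffding bound: 2·exp(−2·228·0.111²) = 2·exp(−5.61838) = 0.0072611.
Union bound over 21 events: 21·0.0072611 = 0.15248.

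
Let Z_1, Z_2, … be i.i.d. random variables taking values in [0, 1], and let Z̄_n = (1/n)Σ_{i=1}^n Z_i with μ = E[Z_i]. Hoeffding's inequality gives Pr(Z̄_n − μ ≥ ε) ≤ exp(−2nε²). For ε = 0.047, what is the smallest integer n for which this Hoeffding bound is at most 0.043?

713

Require exp(−2nε²) ≤ 0.043, i.e. 2nε² ≥ ln(1/0.043) = 3.146555.
So n ≥ 3.146555 / (2·0.047²) = 712.213.
The smallest integer n is 713.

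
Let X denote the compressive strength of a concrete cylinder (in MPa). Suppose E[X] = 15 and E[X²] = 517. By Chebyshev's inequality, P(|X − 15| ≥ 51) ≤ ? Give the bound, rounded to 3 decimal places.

0.112

Var(X) = E[X²] − (E[X])² = 517 − 225 = 292.
Chebyshev's inequality: P(|X − μ| ≥ t) ≤ Var(X)/t² = 292/2601 = 0.1123.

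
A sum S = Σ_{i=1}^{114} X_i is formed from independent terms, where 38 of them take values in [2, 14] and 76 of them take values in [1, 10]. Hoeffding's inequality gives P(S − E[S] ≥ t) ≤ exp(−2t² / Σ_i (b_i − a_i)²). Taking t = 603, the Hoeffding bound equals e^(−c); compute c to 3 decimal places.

62.540

Σ(b_i − a_i)² = 38·12² + 76·9² = 11628.
c = 2t² / 11628 = 2·603² / 11628 = 62.5402.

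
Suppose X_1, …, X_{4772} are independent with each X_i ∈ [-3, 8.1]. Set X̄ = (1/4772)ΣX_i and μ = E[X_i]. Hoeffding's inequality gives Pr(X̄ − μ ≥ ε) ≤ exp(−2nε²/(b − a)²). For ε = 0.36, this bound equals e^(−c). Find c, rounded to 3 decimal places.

c = 2nε²/(b − a)² = 2·4772·0.36² / 11.1² = 10.0390.

10.039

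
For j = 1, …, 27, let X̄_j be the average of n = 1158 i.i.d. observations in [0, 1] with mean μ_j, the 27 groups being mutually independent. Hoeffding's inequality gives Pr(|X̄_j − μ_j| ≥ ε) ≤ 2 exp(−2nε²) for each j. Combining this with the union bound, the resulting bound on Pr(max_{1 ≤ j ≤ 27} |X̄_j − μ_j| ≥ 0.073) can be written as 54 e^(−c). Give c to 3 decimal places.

Union bound over the 27 events: Pr(max_{1 ≤ j ≤ 27} |X̄_j − μ_j| ≥ 0.073) ≤ 27·2·exp(−2nε²) = 54 exp(−2·1158·0.073²).
So c = 2·1158·0.073² = 12.3420.

12.342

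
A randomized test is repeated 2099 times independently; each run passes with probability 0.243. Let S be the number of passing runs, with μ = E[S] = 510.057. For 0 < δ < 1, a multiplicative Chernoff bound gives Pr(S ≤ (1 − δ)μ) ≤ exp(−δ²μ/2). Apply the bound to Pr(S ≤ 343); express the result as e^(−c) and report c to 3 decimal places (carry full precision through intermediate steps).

27.358

Write 343 = (1 − δ)μ, so δ = 1 − 343/510.057 = 0.3275261…
Then the exponent is δ²μ/2 = (μ − 343)²/(2μ) = 27.357767.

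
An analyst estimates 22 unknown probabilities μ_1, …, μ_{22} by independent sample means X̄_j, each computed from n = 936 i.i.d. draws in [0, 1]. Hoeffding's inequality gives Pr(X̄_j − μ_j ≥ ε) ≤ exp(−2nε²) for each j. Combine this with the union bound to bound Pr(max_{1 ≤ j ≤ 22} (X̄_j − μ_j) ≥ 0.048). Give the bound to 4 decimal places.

0.2946

Per-experiment Hoeffding bound: exp(−2·936·0.048²) = exp(−4.31309) = 0.013392.
Union bound over 22 events: 22·0.013392 = 0.29463.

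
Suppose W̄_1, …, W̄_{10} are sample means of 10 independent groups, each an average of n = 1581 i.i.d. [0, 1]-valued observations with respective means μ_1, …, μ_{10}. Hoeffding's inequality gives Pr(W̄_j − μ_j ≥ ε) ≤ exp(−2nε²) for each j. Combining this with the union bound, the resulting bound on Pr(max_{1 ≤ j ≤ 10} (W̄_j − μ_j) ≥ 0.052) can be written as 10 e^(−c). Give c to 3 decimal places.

Union bound over the 10 events: Pr(max_{1 ≤ j ≤ 10} (W̄_j − μ_j) ≥ 0.052) ≤ 10·exp(−2nε²) = 10 exp(−2·1581·0.052²).
So c = 2·1581·0.052² = 8.5500.

8.550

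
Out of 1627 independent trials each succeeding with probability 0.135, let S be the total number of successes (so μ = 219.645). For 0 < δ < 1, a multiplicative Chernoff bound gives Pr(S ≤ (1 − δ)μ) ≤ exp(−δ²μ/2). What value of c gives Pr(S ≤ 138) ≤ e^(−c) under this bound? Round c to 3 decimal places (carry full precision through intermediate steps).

Write 138 = (1 − δ)μ, so δ = 1 − 138/219.645 = 0.3717134…
Then the exponent is δ²μ/2 = (μ − 138)²/(2μ) = 15.174272.

15.174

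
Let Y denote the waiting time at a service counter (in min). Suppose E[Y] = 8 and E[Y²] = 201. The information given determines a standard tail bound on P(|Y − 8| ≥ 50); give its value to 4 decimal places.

0.0548

The first two moments determine the variance, so Chebyshev's inequality is the sharpest standard bound available.
Var(Y) = E[Y²] − (E[Y])² = 201 − 64 = 137.
Chebyshev's inequality: P(|Y − μ| ≥ t) ≤ Var(Y)/t² = 137/2500 = 0.0548.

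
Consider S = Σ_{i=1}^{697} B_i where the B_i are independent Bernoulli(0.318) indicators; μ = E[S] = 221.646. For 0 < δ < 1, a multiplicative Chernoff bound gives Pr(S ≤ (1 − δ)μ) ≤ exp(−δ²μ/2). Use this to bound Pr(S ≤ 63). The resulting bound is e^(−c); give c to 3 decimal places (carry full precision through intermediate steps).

56.776

Write 63 = (1 − δ)μ, so δ = 1 − 63/221.646 = 0.715763…
Then the exponent is δ²μ/2 = (μ − 63)²/(2μ) = 56.776466.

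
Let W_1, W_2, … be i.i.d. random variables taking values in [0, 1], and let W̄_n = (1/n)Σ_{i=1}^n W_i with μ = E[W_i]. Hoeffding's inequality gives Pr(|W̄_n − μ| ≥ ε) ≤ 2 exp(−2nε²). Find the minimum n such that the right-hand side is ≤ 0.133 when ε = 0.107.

119

Require 2·exp(−2nε²) ≤ 0.133, i.e. 2nε² ≥ ln(2/0.133) = 2.710553.
So n ≥ 2.710553 / (2·0.107²) = 118.375.
The smallest integer n is 119.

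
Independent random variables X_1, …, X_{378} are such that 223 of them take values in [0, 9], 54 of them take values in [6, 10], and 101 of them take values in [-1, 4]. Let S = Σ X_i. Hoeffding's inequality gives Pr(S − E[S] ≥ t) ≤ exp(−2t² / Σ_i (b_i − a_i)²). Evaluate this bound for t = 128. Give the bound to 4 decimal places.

0.2171

Σ(b_i − a_i)² = 223·9² + 54·4² + 101·5² = 21452.
Exponent = 2·128² / 21452 = 1.52750.
Bound = exp(−1.52750) = 0.21708.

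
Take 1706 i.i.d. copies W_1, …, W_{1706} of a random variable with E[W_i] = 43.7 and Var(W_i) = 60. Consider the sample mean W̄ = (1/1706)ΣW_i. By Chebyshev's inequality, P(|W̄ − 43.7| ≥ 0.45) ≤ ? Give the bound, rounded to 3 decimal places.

0.174

Var(W̄) = Var(W_i)/n = 60/1706 = 0.03517.
Chebyshev: P(|W̄ − 43.7| ≥ 0.45) ≤ Var(W̄)/(0.45)² = 60/(1706·0.45²) = 0.1737.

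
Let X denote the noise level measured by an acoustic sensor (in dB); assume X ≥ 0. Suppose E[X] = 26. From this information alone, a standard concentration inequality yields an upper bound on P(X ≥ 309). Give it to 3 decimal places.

0.084

Only the mean of a non-negative variable is known, so Markov's inequality is the applicable tail bound.
Markov's inequality: for a non-negative random variable, P(X ≥ a) ≤ E[X]/a.
Here E[X] = 26 and a = 309, so the bound is 26/309 = 0.0841.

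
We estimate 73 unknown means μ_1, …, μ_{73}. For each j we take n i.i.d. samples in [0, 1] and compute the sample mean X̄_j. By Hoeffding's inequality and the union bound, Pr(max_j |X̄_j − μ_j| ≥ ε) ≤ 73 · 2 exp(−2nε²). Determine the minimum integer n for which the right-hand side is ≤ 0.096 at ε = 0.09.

453

Need 2·73·exp(−2nε²) ≤ 0.096, i.e. exp(−2nε²) ≤ 0.096/146.
So 2nε² ≥ ln(146/0.096) = 7.327014.
Hence n ≥ 7.327014/(2·0.09²) = 452.285.
The smallest integer n is 453.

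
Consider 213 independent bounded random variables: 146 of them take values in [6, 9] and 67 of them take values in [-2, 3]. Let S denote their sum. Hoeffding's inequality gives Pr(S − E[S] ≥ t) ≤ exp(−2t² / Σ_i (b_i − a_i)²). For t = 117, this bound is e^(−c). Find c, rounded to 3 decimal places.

Σ(b_i − a_i)² = 146·3² + 67·5² = 2989.
c = 2t² / 2989 = 2·117² / 2989 = 9.1596.

9.160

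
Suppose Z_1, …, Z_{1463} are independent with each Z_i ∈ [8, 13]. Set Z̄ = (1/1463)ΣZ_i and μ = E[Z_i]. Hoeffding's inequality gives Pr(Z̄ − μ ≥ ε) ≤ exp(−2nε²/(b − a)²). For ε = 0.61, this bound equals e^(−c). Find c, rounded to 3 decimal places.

c = 2nε²/(b − a)² = 2·1463·0.61² / 5² = 43.5506.

43.551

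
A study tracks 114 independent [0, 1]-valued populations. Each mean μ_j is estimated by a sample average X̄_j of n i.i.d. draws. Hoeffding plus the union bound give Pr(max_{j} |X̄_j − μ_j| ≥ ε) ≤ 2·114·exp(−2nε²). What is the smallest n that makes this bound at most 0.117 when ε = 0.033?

3478

Need 2·114·exp(−2nε²) ≤ 0.117, i.e. exp(−2nε²) ≤ 0.117/228.
So 2nε² ≥ ln(228/0.117) = 7.574927.
Hence n ≥ 7.574927/(2·0.033²) = 3477.928.
The smallest integer n is 3478.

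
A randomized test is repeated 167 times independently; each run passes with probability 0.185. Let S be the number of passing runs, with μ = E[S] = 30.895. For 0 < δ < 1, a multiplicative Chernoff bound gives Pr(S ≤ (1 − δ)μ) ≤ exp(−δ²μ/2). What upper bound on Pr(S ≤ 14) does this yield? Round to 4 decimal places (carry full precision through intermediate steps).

Write 14 = (1 − δ)μ, so δ = 1 − 14/30.895 = 0.5468522…
Then the exponent is δ²μ/2 = (μ − 14)²/(2μ) = 4.619534.
Bound = exp(−4.619534) = 0.00986.

0.0099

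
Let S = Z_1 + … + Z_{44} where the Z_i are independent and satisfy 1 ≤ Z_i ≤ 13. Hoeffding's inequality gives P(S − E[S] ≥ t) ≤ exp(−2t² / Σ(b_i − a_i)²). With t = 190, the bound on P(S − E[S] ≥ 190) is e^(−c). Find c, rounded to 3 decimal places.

11.395

Σ(b_i − a_i)² = 44·(12)² = 6336.
c = 2t²/6336 = 2·190²/6336 = 11.3952.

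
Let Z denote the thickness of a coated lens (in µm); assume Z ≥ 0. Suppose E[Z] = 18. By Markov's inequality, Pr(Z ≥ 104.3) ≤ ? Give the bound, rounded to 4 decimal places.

0.1726

Markov's inequality: for a non-negative random variable, Pr(Z ≥ a) ≤ E[Z]/a.
Here E[Z] = 18 and a = 104.3, so the bound is 18/104.3 = 0.1726.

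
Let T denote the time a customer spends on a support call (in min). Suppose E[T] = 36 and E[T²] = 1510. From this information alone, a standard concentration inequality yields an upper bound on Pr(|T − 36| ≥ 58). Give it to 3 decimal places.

0.064

The first two moments determine the variance, so Chebyshev's inequality is the sharpest standard bound available.
Var(T) = E[T²] − (E[T])² = 1510 − 1296 = 214.
Chebyshev's inequality: Pr(|T − μ| ≥ t) ≤ Var(T)/t² = 214/3364 = 0.0636.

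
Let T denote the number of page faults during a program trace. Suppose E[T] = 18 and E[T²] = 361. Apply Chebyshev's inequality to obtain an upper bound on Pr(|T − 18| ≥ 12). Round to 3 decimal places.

Var(T) = E[T²] − (E[T])² = 361 − 324 = 37.
Chebyshev's inequality: Pr(|T − μ| ≥ t) ≤ Var(T)/t² = 37/144 = 0.2569.

0.257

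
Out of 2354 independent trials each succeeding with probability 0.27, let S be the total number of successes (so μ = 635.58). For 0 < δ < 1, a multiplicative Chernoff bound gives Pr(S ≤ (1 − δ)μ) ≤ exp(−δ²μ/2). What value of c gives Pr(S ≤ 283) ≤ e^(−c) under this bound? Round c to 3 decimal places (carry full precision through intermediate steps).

97.795

Write 283 = (1 − δ)μ, so δ = 1 − 283/635.58 = 0.5547374…
Then the exponent is δ²μ/2 = (μ − 283)²/(2μ) = 97.794657.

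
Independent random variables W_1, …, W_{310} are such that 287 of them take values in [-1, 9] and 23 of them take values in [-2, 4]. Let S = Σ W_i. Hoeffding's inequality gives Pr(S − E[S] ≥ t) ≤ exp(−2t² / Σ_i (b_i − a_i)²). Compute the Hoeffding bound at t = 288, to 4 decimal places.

0.0036

Σ(b_i − a_i)² = 287·10² + 23·6² = 29528.
Exponent = 2·288² / 29528 = 5.61799.
Bound = exp(−5.61799) = 0.00363.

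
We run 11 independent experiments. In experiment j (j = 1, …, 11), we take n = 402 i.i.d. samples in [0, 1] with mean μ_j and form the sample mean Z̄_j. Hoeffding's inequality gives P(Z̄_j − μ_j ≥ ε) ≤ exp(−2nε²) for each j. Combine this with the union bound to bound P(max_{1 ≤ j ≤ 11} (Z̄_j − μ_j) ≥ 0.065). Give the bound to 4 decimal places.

0.3682

Per-experiment Hoeffding bound: exp(−2·402·0.065²) = exp(−3.39690) = 0.033477.
Union bound over 11 events: 11·0.033477 = 0.36825.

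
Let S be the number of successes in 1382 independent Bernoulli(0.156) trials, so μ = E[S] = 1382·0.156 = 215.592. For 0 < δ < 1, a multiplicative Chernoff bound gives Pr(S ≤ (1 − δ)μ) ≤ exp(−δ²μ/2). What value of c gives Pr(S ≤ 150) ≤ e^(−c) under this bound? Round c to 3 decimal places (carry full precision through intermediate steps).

Write 150 = (1 − δ)μ, so δ = 1 − 150/215.592 = 0.3042413…
Then the exponent is δ²μ/2 = (μ − 150)²/(2μ) = 9.977899.

9.978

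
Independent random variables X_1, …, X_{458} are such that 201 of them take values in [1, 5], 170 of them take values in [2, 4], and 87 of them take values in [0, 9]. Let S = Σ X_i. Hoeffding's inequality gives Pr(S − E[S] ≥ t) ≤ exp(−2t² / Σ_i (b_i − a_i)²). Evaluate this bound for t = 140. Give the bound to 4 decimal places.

Σ(b_i − a_i)² = 201·4² + 170·2² + 87·9² = 10943.
Exponent = 2·140² / 10943 = 3.58220.
Bound = exp(−3.58220) = 0.02781.

0.0278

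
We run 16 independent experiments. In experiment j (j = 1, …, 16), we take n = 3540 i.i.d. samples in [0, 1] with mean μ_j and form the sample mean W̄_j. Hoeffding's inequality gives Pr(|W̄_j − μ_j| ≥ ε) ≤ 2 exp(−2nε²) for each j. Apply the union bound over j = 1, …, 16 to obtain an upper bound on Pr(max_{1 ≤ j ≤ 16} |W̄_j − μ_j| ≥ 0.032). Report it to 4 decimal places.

Per-experiment Hoeffding bound: 2·exp(−2·3540·0.032²) = 2·exp(−7.24992) = 0.0014205.
Union bound over 16 events: 16·0.0014205 = 0.02273.

0.0227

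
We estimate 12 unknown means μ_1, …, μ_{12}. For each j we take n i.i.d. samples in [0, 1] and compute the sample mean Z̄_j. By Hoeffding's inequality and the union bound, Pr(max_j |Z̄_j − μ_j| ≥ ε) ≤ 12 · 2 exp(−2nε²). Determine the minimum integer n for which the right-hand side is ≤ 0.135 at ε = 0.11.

Need 2·12·exp(−2nε²) ≤ 0.135, i.e. exp(−2nε²) ≤ 0.135/24.
So 2nε² ≥ ln(24/0.135) = 5.180534.
Hence n ≥ 5.180534/(2·0.11²) = 214.072.
The smallest integer n is 215.

215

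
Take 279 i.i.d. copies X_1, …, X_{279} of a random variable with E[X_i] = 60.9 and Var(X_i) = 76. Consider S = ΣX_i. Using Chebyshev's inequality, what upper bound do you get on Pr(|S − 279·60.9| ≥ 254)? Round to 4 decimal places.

Var(S) = n·Var(X_i) = 279·76 = 21204.
Chebyshev: Pr(|S − 279·60.9| ≥ 254) ≤ Var(S)/254² = 21204/64516 = 0.3287.

0.3287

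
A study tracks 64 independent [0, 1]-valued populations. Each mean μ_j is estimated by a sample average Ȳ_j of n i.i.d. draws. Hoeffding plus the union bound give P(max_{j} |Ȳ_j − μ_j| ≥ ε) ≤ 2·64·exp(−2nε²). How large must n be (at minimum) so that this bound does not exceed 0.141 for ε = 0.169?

120

Need 2·64·exp(−2nε²) ≤ 0.141, i.e. exp(−2nε²) ≤ 0.141/128.
So 2nε² ≥ ln(128/0.141) = 6.811026.
Hence n ≥ 6.811026/(2·0.169²) = 119.236.
The smallest integer n is 120.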